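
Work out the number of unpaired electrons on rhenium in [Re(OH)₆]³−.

2 unpaired electrons

Ligand charges: each hydroxide is −1. With an overall charge of −3 the rhenium centre must be in the +3 oxidation state.
Rhenium is a group-7 element; Re(III) is therefore d⁴.
The spin state decides the count: a 5d ion has a large Δₒ and is invariably low-spin.
An octahedral low-spin d⁴ ion is t₂g⁴e_g⁰, giving 2 unpaired electrons.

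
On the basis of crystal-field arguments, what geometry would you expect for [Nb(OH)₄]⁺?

Summing ligand charges against the +1 overall charge gives an oxidation state of +5 for niobium.
Niobium is a group-5 element; Nb(V) is therefore d⁰.
Coordination number: 4.
A d⁰ ion has no crystal-field stabilisation preference between square planar and tetrahedral, so four ligands adopt the sterically favoured tetrahedral geometry.

tetrahedral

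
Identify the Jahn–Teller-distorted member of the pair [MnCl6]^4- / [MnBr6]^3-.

[MnCl6]^4-: Ligand charges: each chloride is −1. With an overall charge of −4 the manganese centre must be in the +2 oxidation state. Manganese is a group-7 element; Mn(II) is therefore d⁵. Chloride is a weak-field ligand for a first-row metal, so the complex is high-spin. The d⁵ configuration leaves the e_g set evenly filled (or empty) — no strong Jahn–Teller driving force.
[MnBr6]^3-: Summing ligand charges against the −3 overall charge gives an oxidation state of +3 for manganese. Mn sits in group 7, so the d-electron count is 7 − 3 = 4. Bromide is a weak-field ligand for a first-row metal, so the complex is high-spin. The t₂g³e_g¹ (high-spin) configuration has an unevenly filled e_g set; the Jahn–Teller theorem predicts a tetragonal distortion (typically axial elongation) to lift the degeneracy.

[MnBr6]^3-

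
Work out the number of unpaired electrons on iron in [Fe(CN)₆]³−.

1

Summing ligand charges against the −3 overall charge gives an oxidation state of +3 for iron.
Fe sits in group 8, so the d-electron count is 8 − 3 = 5.
The spin state decides the count: Cyanide is a strong-field ligand (high in the spectrochemical series) for a first-row metal, so the complex is low-spin.
An octahedral low-spin d⁵ ion is t₂g⁵e_g⁰, giving 1 unpaired electron.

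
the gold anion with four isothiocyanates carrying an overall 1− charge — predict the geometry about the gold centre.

square planar

Ligand charges: each isothiocyanate is −1. With an overall charge of −1 the gold centre must be in the +3 oxidation state.
Group 11 minus oxidation state 3 gives a d⁸ configuration.
Coordination number: 4.
A 5d d⁸ ion has a large crystal-field splitting; square planar leaves the high-energy d_{x²−y²} orbital empty and maximises CFSE.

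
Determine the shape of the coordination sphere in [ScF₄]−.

Each fluoride is −1; balancing the −1 overall charge requires Sc(III).
Group 3 minus oxidation state 3 gives a d⁰ configuration.
Coordination number: 4.
A d⁰ ion has no crystal-field stabilisation preference between square planar and tetrahedral, so four ligands adopt the sterically favoured tetrahedral geometry.

tetrahedral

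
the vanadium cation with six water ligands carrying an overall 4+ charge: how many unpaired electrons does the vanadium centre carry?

Ligand charges: water is neutral. With an overall charge of +4 the vanadium centre must be in the +4 oxidation state.
Group 5 minus oxidation state 4 gives a d¹ configuration.
In an octahedral field the d¹ configuration is t₂g¹e_g⁰ (only one arrangement possible), giving 1 unpaired electron.

1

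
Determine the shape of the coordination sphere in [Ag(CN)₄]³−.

tetrahedral

Each cyanide is −1; balancing the −3 overall charge requires Ag(I).
Group 11 minus oxidation state 1 gives a d¹⁰ configuration.
Coordination number: 4.
A d¹⁰ ion has no crystal-field stabilisation preference between square planar and tetrahedral, so four ligands adopt the sterically favoured tetrahedral geometry.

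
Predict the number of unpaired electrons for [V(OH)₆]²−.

Ligand charges: each hydroxide is −1. With an overall charge of −2 the vanadium centre must be in the +4 oxidation state.
Vanadium is a group-5 element; V(IV) is therefore d¹.
In an octahedral field the d¹ configuration is t₂g¹e_g⁰ (only one arrangement possible), giving 1 unpaired electron.

1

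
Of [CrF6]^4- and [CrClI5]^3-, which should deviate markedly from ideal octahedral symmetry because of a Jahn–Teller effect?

[CrF6]^4-

[CrF6]^4-: Ligand charges: each fluoride is −1. With an overall charge of −4 the chromium centre must be in the +2 oxidation state. Chromium is a group-6 element; Cr(II) is therefore d⁴. Fluoride is a weak-field ligand for a first-row metal, so the complex is high-spin. The t₂g³e_g¹ (high-spin) configuration has an unevenly filled e_g set; the Jahn–Teller theorem predicts a tetragonal distortion (typically axial elongation) to lift the degeneracy.
[CrClI5]^3-: Ligand charges: each chloride is −1; each iodide is −1. With an overall charge of −3 the chromium centre must be in the +3 oxidation state. Chromium is a group-6 element; Cr(III) is therefore d³. The d³ configuration leaves the e_g set evenly filled (or empty) — no strong Jahn–Teller driving force.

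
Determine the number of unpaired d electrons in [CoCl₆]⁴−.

Each chloride is −1; balancing the −4 overall charge requires Co(II).
Cobalt is a group-9 element; Co(II) is therefore d⁷.
The spin state decides the count: Chloride is a weak-field ligand for a first-row metal, so the complex is high-spin.
An octahedral high-spin d⁷ ion is t₂g⁵e_g², giving 3 unpaired electrons.

3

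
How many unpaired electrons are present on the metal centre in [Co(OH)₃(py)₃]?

0

Each hydroxide is −1; pyridine is neutral; balancing the 0 overall charge requires Co(III).
Cobalt is a group-9 element; Co(III) is therefore d⁶.
The spin state decides the count: Co(III) has an exceptionally large octahedral splitting and is low-spin with essentially every ligand except fluoride.
An octahedral low-spin d⁶ ion is t₂g⁶e_g⁰, giving 0 unpaired electrons.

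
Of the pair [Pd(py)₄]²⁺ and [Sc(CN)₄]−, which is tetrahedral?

[Sc(CN)₄]−

For [Pd(py)₄]²⁺: Pyridine is neutral; balancing the +2 overall charge requires Pd(II). Pd sits in group 10, so the d-electron count is 10 − 2 = 8. A 4d d⁸ ion has a large crystal-field splitting; square planar leaves the high-energy d_{x²−y²} orbital empty and maximises CFSE. → square planar.
For [Sc(CN)₄]−: Each cyanide is −1; balancing the −1 overall charge requires Sc(III). Group 3 minus oxidation state 3 gives a d⁰ configuration. A d⁰ ion has no crystal-field stabilisation preference between square planar and tetrahedral, so four ligands adopt the sterically favoured tetrahedral geometry. → tetrahedral.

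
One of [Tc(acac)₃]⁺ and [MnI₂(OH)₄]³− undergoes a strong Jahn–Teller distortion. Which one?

[MnI₂(OH)₄]³−

[Tc(acac)₃]⁺: Summing ligand charges against the +1 overall charge gives an oxidation state of +4 for technetium. Group 7 minus oxidation state 4 gives a d³ configuration. The d³ configuration leaves the e_g set evenly filled (or empty) — no strong Jahn–Teller driving force.
[MnI₂(OH)₄]³−: Ligand charges: each iodide is −1; each hydroxide is −1. With an overall charge of −3 the manganese centre must be in the +3 oxidation state. Mn sits in group 7, so the d-electron count is 7 − 3 = 4. Hydroxide and iodide are weak-field ligands for a first-row metal, so the complex is high-spin. The t₂g³e_g¹ (high-spin) configuration has an unevenly filled e_g set; the Jahn–Teller theorem predicts a tetragonal distortion (typically axial elongation) to lift the degeneracy.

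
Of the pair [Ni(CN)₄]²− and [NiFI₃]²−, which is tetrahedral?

[NiFI₃]²−

For [Ni(CN)₄]²−: Each cyanide is −1; balancing the −2 overall charge requires Ni(II). Ni sits in group 10, so the d-electron count is 10 − 2 = 8. Cyanide is a strong-field ligand (high in the spectrochemical series). A 3d d⁸ ion with strong-field ligands gains enough CFSE to favour square planar over tetrahedral. → square planar.
For [NiFI₃]²−: Ligand charges: each fluoride is −1; each iodide is −1. With an overall charge of −2 the nickel centre must be in the +2 oxidation state. Group 10 minus oxidation state 2 gives a d⁸ configuration. Fluoride and iodide are weak-field ligands. With weak-field ligands the CFSE gain from square planar is small, so a 3d d⁸ ion takes the sterically preferred tetrahedral geometry. → tetrahedral.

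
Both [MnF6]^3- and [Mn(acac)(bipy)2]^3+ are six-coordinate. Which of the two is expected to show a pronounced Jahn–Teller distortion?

[MnF6]^3-: Each fluoride is −1; balancing the −3 overall charge requires Mn(III). Manganese is a group-7 element; Mn(III) is therefore d⁴. Fluoride is a weak-field ligand for a first-row metal, so the complex is high-spin. The t₂g³e_g¹ (high-spin) configuration has an unevenly filled e_g set; the Jahn–Teller theorem predicts a tetragonal distortion (typically axial elongation) to lift the degeneracy.
[Mn(acac)(bipy)2]^3+: Each acetylacetonate is −1; 2,2′-bipyridine is neutral; balancing the +3 overall charge requires Mn(IV). Mn sits in group 7, so the d-electron count is 7 − 4 = 3. The d³ configuration leaves the e_g set evenly filled (or empty) — no strong Jahn–Teller driving force.

[MnF6]^3-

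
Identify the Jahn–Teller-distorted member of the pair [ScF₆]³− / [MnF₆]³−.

[MnF₆]³−

[ScF₆]³−: Ligand charges: each fluoride is −1. With an overall charge of −3 the scandium centre must be in the +3 oxidation state. Sc sits in group 3, so the d-electron count is 3 − 3 = 0. The d⁰ configuration leaves the e_g set evenly filled (or empty) — no strong Jahn–Teller driving force.
[MnF₆]³−: Ligand charges: each fluoride is −1. With an overall charge of −3 the manganese centre must be in the +3 oxidation state. Manganese is a group-7 element; Mn(III) is therefore d⁴. Fluoride is a weak-field ligand for a first-row metal, so the complex is high-spin. The t₂g³e_g¹ (high-spin) configuration has an unevenly filled e_g set; the Jahn–Teller theorem predicts a tetragonal distortion (typically axial elongation) to lift the degeneracy.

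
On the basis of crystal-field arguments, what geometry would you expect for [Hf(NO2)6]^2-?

Summing ligand charges against the −2 overall charge gives an oxidation state of +4 for hafnium.
Hafnium is a group-4 element; Hf(IV) is therefore d⁰.
Coordination number: 6.
Six donors around a single metal centre give an octahedral coordination sphere.

octahedral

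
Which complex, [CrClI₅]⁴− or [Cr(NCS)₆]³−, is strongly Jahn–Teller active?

[CrClI₅]⁴−: Summing ligand charges against the −4 overall charge gives an oxidation state of +2 for chromium. Chromium is a group-6 element; Cr(II) is therefore d⁴. Chloride and iodide are weak-field ligands for a first-row metal, so the complex is high-spin. The t₂g³e_g¹ (high-spin) configuration has an unevenly filled e_g set; the Jahn–Teller theorem predicts a tetragonal distortion (typically axial elongation) to lift the degeneracy.
[Cr(NCS)₆]³−: Ligand charges: each isothiocyanate is −1. With an overall charge of −3 the chromium centre must be in the +3 oxidation state. Group 6 minus oxidation state 3 gives a d³ configuration. The d³ configuration leaves the e_g set evenly filled (or empty) — no strong Jahn–Teller driving force.

[CrClI₅]⁴−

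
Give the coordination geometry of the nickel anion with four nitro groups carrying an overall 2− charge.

square planar

Summing ligand charges against the −2 overall charge gives an oxidation state of +2 for nickel.
Ni sits in group 10, so the d-electron count is 10 − 2 = 8.
With 4 monodentate ligands the coordination number is 4.
Nitro (N-bound nitrite) is a strong-field ligand (high in the spectrochemical series).
A 3d d⁸ ion with strong-field ligands gains enough CFSE to favour square planar over tetrahedral.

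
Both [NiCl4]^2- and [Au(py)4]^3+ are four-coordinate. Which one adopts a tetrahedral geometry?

For [NiCl4]^2-: Each chloride is −1; balancing the −2 overall charge requires Ni(II). Nickel is a group-10 element; Ni(II) is therefore d⁸. Chloride is a weak-field ligand. With weak-field ligands the CFSE gain from square planar is small, so a 3d d⁸ ion takes the sterically preferred tetrahedral geometry. → tetrahedral.
For [Au(py)4]^3+: Summing ligand charges against the +3 overall charge gives an oxidation state of +3 for gold. Group 11 minus oxidation state 3 gives a d⁸ configuration. A 5d d⁸ ion has a large crystal-field splitting; square planar leaves the high-energy d_{x²−y²} orbital empty and maximises CFSE. → square planar.

[NiCl4]^2-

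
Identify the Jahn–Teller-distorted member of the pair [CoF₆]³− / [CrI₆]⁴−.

[CoF₆]³−: Ligand charges: each fluoride is −1. With an overall charge of −3 the cobalt centre must be in the +3 oxidation state. Cobalt is a group-9 element; Co(III) is therefore d⁶. Fluoride is the one ligand weak enough to leave Co(III) high-spin — [CoF₆]³⁻ is the classic exception. The d⁶ configuration leaves the e_g set evenly filled (or empty) — no strong Jahn–Teller driving force.
[CrI₆]⁴−: Each iodide is −1; balancing the −4 overall charge requires Cr(II). Group 6 minus oxidation state 2 gives a d⁴ configuration. Iodide is a weak-field ligand for a first-row metal, so the complex is high-spin. The t₂g³e_g¹ (high-spin) configuration has an unevenly filled e_g set; the Jahn–Teller theorem predicts a tetragonal distortion (typically axial elongation) to lift the degeneracy.

[CrI₆]⁴−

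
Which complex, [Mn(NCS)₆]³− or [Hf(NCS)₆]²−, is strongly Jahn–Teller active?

[Mn(NCS)₆]³−

[Mn(NCS)₆]³−: Each isothiocyanate is −1; balancing the −3 overall charge requires Mn(III). Group 7 minus oxidation state 3 gives a d⁴ configuration. Isothiocyanate is a weak-field ligand for a first-row metal, so the complex is high-spin. The t₂g³e_g¹ (high-spin) configuration has an unevenly filled e_g set; the Jahn–Teller theorem predicts a tetragonal distortion (typically axial elongation) to lift the degeneracy.
[Hf(NCS)₆]²−: Summing ligand charges against the −2 overall charge gives an oxidation state of +4 for hafnium. Group 4 minus oxidation state 4 gives a d⁰ configuration. The d⁰ configuration leaves the e_g set evenly filled (or empty) — no strong Jahn–Teller driving force.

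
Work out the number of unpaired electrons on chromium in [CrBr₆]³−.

Ligand charges: each bromide is −1. With an overall charge of −3 the chromium centre must be in the +3 oxidation state.
Chromium is a group-6 element; Cr(III) is therefore d³.
In an octahedral field the d³ configuration is t₂g³e_g⁰ (only one arrangement possible), giving 3 unpaired electrons.

3 unpaired electrons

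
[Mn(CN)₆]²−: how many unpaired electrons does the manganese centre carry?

Ligand charges: each cyanide is −1. With an overall charge of −2 the manganese centre must be in the +4 oxidation state.
Mn sits in group 7, so the d-electron count is 7 − 4 = 3.
In an octahedral field the d³ configuration is t₂g³e_g⁰ (only one arrangement possible), giving 3 unpaired electrons.

3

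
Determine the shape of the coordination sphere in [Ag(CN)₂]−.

Each cyanide is −1; balancing the −1 overall charge requires Ag(I).
Ag sits in group 11, so the d-electron count is 11 − 1 = 10.
With 2 monodentate ligands the coordination number is 2.
A d¹⁰ ion with only two ligands adopts a linear arrangement (sp hybridisation; no CFSE preference).

linear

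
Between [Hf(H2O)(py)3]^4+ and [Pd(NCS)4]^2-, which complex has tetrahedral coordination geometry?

For [Hf(H2O)(py)3]^4+: Summing ligand charges against the +4 overall charge gives an oxidation state of +4 for hafnium. Hafnium is a group-4 element; Hf(IV) is therefore d⁰. A d⁰ ion has no crystal-field stabilisation preference between square planar and tetrahedral, so four ligands adopt the sterically favoured tetrahedral geometry. → tetrahedral.
For [Pd(NCS)4]^2-: Summing ligand charges against the −2 overall charge gives an oxidation state of +2 for palladium. Group 10 minus oxidation state 2 gives a d⁸ configuration. A 4d d⁸ ion has a large crystal-field splitting; square planar leaves the high-energy d_{x²−y²} orbital empty and maximises CFSE. → square planar.

[Hf(H2O)(py)3]^4+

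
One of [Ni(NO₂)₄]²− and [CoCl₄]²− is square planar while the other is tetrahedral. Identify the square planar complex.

For [Ni(NO₂)₄]²−: Each nitro (N-bound nitrite) is −1; balancing the −2 overall charge requires Ni(II). Group 10 minus oxidation state 2 gives a d⁸ configuration. Nitro (N-bound nitrite) is a strong-field ligand (high in the spectrochemical series). A 3d d⁸ ion with strong-field ligands gains enough CFSE to favour square planar over tetrahedral. → square planar.
For [CoCl₄]²−: Summing ligand charges against the −2 overall charge gives an oxidation state of +2 for cobalt. Group 9 minus oxidation state 2 gives a d⁷ configuration. For a high-spin 3d d⁷ ion with weak-field ligands the small Δₜ gives little square-planar CFSE advantage, so four ligands adopt the sterically favoured tetrahedral geometry. → tetrahedral.

[Ni(NO₂)₄]²−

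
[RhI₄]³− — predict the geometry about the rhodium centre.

square planar

Each iodide is −1; balancing the −3 overall charge requires Rh(I).
Group 9 minus oxidation state 1 gives a d⁸ configuration.
Coordination number: 4.
A 4d d⁸ ion has a large crystal-field splitting; square planar leaves the high-energy d_{x²−y²} orbital empty and maximises CFSE.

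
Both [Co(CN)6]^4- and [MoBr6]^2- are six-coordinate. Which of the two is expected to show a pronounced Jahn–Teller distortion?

[Co(CN)6]^4-: Summing ligand charges against the −4 overall charge gives an oxidation state of +2 for cobalt. Group 9 minus oxidation state 2 gives a d⁷ configuration. Cyanide is a strong-field ligand (high in the spectrochemical series) for a first-row metal, so the complex is low-spin. The t₂g⁶e_g¹ (low-spin) configuration has an unevenly filled e_g set; the Jahn–Teller theorem predicts a tetragonal distortion (typically axial elongation) to lift the degeneracy.
[MoBr6]^2-: Ligand charges: each bromide is −1. With an overall charge of −2 the molybdenum centre must be in the +4 oxidation state. Group 6 minus oxidation state 4 gives a d² configuration. The d² configuration leaves the e_g set evenly filled (or empty) — no strong Jahn–Teller driving force.

[Co(CN)6]^4-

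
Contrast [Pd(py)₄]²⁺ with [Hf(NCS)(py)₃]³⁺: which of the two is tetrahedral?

For [Pd(py)₄]²⁺: Summing ligand charges against the +2 overall charge gives an oxidation state of +2 for palladium. Palladium is a group-10 element; Pd(II) is therefore d⁸. A 4d d⁸ ion has a large crystal-field splitting; square planar leaves the high-energy d_{x²−y²} orbital empty and maximises CFSE. → square planar.
For [Hf(NCS)(py)₃]³⁺: Each isothiocyanate is −1; pyridine is neutral; balancing the +3 overall charge requires Hf(IV). Hafnium is a group-4 element; Hf(IV) is therefore d⁰. A d⁰ ion has no crystal-field stabilisation preference between square planar and tetrahedral, so four ligands adopt the sterically favoured tetrahedral geometry. → tetrahedral.

[Hf(NCS)(py)₃]³⁺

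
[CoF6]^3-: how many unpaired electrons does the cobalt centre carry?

4 unpaired electrons

Summing ligand charges against the −3 overall charge gives an oxidation state of +3 for cobalt.
Cobalt is a group-9 element; Co(III) is therefore d⁶.
The spin state decides the count: fluoride is the one ligand weak enough to leave Co(III) high-spin — [CoF₆]³⁻ is the classic exception.
An octahedral high-spin d⁶ ion is t₂g⁴e_g², giving 4 unpaired electrons.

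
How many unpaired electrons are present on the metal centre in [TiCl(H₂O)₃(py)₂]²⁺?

1 unpaired electron

Summing ligand charges against the +2 overall charge gives an oxidation state of +3 for titanium.
Ti sits in group 4, so the d-electron count is 4 − 3 = 1.
In an octahedral field the d¹ configuration is t₂g¹e_g⁰ (only one arrangement possible), giving 1 unpaired electron.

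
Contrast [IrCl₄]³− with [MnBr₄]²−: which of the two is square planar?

[IrCl₄]³−

For [IrCl₄]³−: Ligand charges: each chloride is −1. With an overall charge of −3 the iridium centre must be in the +1 oxidation state. Ir sits in group 9, so the d-electron count is 9 − 1 = 8. A 5d d⁸ ion has a large crystal-field splitting; square planar leaves the high-energy d_{x²−y²} orbital empty and maximises CFSE. → square planar.
For [MnBr₄]²−: Summing ligand charges against the −2 overall charge gives an oxidation state of +2 for manganese. Manganese is a group-7 element; Mn(II) is therefore d⁵. A high-spin d⁵ ion has zero CFSE in either geometry, so four ligands adopt the sterically favoured tetrahedral geometry. → tetrahedral.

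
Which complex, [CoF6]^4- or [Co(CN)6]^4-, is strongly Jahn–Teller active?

[CoF6]^4-: Ligand charges: each fluoride is −1. With an overall charge of −4 the cobalt centre must be in the +2 oxidation state. Co sits in group 9, so the d-electron count is 9 − 2 = 7. Fluoride is a weak-field ligand for a first-row metal, so the complex is high-spin. The d⁷ configuration leaves the e_g set evenly filled (or empty) — no strong Jahn–Teller driving force.
[Co(CN)6]^4-: Summing ligand charges against the −4 overall charge gives an oxidation state of +2 for cobalt. Cobalt is a group-9 element; Co(II) is therefore d⁷. Cyanide is a strong-field ligand (high in the spectrochemical series) for a first-row metal, so the complex is low-spin. The t₂g⁶e_g¹ (low-spin) configuration has an unevenly filled e_g set; the Jahn–Teller theorem predicts a tetragonal distortion (typically axial elongation) to lift the degeneracy.

[Co(CN)6]^4-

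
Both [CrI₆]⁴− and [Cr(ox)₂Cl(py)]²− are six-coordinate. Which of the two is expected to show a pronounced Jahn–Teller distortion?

[CrI₆]⁴−

[CrI₆]⁴−: Each iodide is −1; balancing the −4 overall charge requires Cr(II). Cr sits in group 6, so the d-electron count is 6 − 2 = 4. Iodide is a weak-field ligand for a first-row metal, so the complex is high-spin. The t₂g³e_g¹ (high-spin) configuration has an unevenly filled e_g set; the Jahn–Teller theorem predicts a tetragonal distortion (typically axial elongation) to lift the degeneracy.
[Cr(ox)₂Cl(py)]²−: Ligand charges: each oxalate is −2; each chloride is −1; pyridine is neutral. With an overall charge of −2 the chromium centre must be in the +3 oxidation state. Chromium is a group-6 element; Cr(III) is therefore d³. The d³ configuration leaves the e_g set evenly filled (or empty) — no strong Jahn–Teller driving force.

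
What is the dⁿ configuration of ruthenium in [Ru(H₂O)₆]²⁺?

Water is neutral; balancing the +2 overall charge requires Ru(II).
Ruthenium is a group-8 element; Ru(II) is therefore d⁶.

d⁶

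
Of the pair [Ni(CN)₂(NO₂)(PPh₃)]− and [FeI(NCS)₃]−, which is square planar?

[Ni(CN)₂(NO₂)(PPh₃)]−

For [Ni(CN)₂(NO₂)(PPh₃)]−: Ligand charges: each cyanide is −1; each nitro (N-bound nitrite) is −1; triphenylphosphine is neutral. With an overall charge of −1 the nickel centre must be in the +2 oxidation state. Ni sits in group 10, so the d-electron count is 10 − 2 = 8. Cyanide, nitro (N-bound nitrite), and triphenylphosphine are strong-field ligands (high in the spectrochemical series). A 3d d⁸ ion with strong-field ligands gains enough CFSE to favour square planar over tetrahedral. → square planar.
For [FeI(NCS)₃]−: Each iodide is −1; each isothiocyanate is −1; balancing the −1 overall charge requires Fe(III). Fe sits in group 8, so the d-electron count is 8 − 3 = 5. A high-spin d⁵ ion has zero CFSE in either geometry, so four ligands adopt the sterically favoured tetrahedral geometry. → tetrahedral.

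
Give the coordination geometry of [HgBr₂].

linear

Each bromide is −1; balancing the 0 overall charge requires Hg(II).
Hg sits in group 12, so the d-electron count is 12 − 2 = 10.
With 2 monodentate ligands the coordination number is 2.
A d¹⁰ ion with only two ligands adopts a linear arrangement (sp hybridisation; no CFSE preference).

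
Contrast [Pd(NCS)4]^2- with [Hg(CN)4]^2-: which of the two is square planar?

[Pd(NCS)4]^2-

For [Pd(NCS)4]^2-: Summing ligand charges against the −2 overall charge gives an oxidation state of +2 for palladium. Pd sits in group 10, so the d-electron count is 10 − 2 = 8. A 4d d⁸ ion has a large crystal-field splitting; square planar leaves the high-energy d_{x²−y²} orbital empty and maximises CFSE. → square planar.
For [Hg(CN)4]^2-: Ligand charges: each cyanide is −1. With an overall charge of −2 the mercury centre must be in the +2 oxidation state. Group 12 minus oxidation state 2 gives a d¹⁰ configuration. A d¹⁰ ion has no crystal-field stabilisation preference between square planar and tetrahedral, so four ligands adopt the sterically favoured tetrahedral geometry. → tetrahedral.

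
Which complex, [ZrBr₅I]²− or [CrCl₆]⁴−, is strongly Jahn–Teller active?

[ZrBr₅I]²−: Each bromide is −1; each iodide is −1; balancing the −2 overall charge requires Zr(IV). Zr sits in group 4, so the d-electron count is 4 − 4 = 0. The d⁰ configuration leaves the e_g set evenly filled (or empty) — no strong Jahn–Teller driving force.
[CrCl₆]⁴−: Summing ligand charges against the −4 overall charge gives an oxidation state of +2 for chromium. Cr sits in group 6, so the d-electron count is 6 − 2 = 4. Chloride is a weak-field ligand for a first-row metal, so the complex is high-spin. The t₂g³e_g¹ (high-spin) configuration has an unevenly filled e_g set; the Jahn–Teller theorem predicts a tetragonal distortion (typically axial elongation) to lift the degeneracy.

[CrCl₆]⁴−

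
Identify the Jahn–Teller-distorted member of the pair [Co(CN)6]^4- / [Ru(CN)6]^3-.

[Co(CN)6]^4-: Each cyanide is −1; balancing the −4 overall charge requires Co(II). Cobalt is a group-9 element; Co(II) is therefore d⁷. Cyanide is a strong-field ligand (high in the spectrochemical series) for a first-row metal, so the complex is low-spin. The t₂g⁶e_g¹ (low-spin) configuration has an unevenly filled e_g set; the Jahn–Teller theorem predicts a tetragonal distortion (typically axial elongation) to lift the degeneracy.
[Ru(CN)6]^3-: Summing ligand charges against the −3 overall charge gives an oxidation state of +3 for ruthenium. Ru sits in group 8, so the d-electron count is 8 − 3 = 5. A 4d ion has a large Δₒ and is invariably low-spin. The d⁵ configuration leaves the e_g set evenly filled (or empty) — no strong Jahn–Teller driving force.

[Co(CN)6]^4-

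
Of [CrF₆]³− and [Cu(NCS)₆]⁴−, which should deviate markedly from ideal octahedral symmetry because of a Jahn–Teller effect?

[CrF₆]³−: Ligand charges: each fluoride is −1. With an overall charge of −3 the chromium centre must be in the +3 oxidation state. Group 6 minus oxidation state 3 gives a d³ configuration. The d³ configuration leaves the e_g set evenly filled (or empty) — no strong Jahn–Teller driving force.
[Cu(NCS)₆]⁴−: Each isothiocyanate is −1; balancing the −4 overall charge requires Cu(II). Cu sits in group 11, so the d-electron count is 11 − 2 = 9. The t₂g⁶e_g³ configuration has an unevenly filled e_g set; the Jahn–Teller theorem predicts a tetragonal distortion (typically axial elongation) to lift the degeneracy.

[Cu(NCS)₆]⁴−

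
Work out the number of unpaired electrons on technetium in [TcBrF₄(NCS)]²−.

Each bromide is −1; each fluoride is −1; each isothiocyanate is −1; balancing the −2 overall charge requires Tc(IV).
Group 7 minus oxidation state 4 gives a d³ configuration.
In an octahedral field the d³ configuration is t₂g³e_g⁰ (only one arrangement possible), giving 3 unpaired electrons.

3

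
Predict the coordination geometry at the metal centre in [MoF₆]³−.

Summing ligand charges against the −3 overall charge gives an oxidation state of +3 for molybdenum.
Mo sits in group 6, so the d-electron count is 6 − 3 = 3.
With 6 monodentate ligands the coordination number is 6.
Six donors around a single metal centre give an octahedral coordination sphere.

octahedral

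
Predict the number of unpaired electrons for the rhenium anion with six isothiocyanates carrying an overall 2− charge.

3 unpaired electrons

Summing ligand charges against the −2 overall charge gives an oxidation state of +4 for rhenium.
Group 7 minus oxidation state 4 gives a d³ configuration.
In an octahedral field the d³ configuration is t₂g³e_g⁰ (only one arrangement possible), giving 3 unpaired electrons.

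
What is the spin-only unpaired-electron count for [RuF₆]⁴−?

0 unpaired electrons

Each fluoride is −1; balancing the −4 overall charge requires Ru(II).
Group 8 minus oxidation state 2 gives a d⁶ configuration.
The spin state decides the count: a 4d ion has a large Δₒ and is invariably low-spin.
An octahedral low-spin d⁶ ion is t₂g⁶e_g⁰, giving 0 unpaired electrons.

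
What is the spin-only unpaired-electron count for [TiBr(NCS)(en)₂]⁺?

1 unpaired electron

Summing ligand charges against the +1 overall charge gives an oxidation state of +3 for titanium.
Titanium is a group-4 element; Ti(III) is therefore d¹.
Counting donor atoms: 1×bromide (monodentate) → 1 donor; 1×isothiocyanate (monodentate) → 1 donor; 2×ethylenediamine (bidentate) → 4 donors. Coordination number = 6.
In an octahedral field the d¹ configuration is t₂g¹e_g⁰ (only one arrangement possible), giving 1 unpaired electron.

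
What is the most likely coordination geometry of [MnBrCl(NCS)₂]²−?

tetrahedral

Summing ligand charges against the −2 overall charge gives an oxidation state of +2 for manganese.
Group 7 minus oxidation state 2 gives a d⁵ configuration.
With 4 monodentate ligands the coordination number is 4.
Bromide, chloride, and isothiocyanate are weak-field ligands.
A high-spin d⁵ ion has zero CFSE in either geometry, so four ligands adopt the sterically favoured tetrahedral geometry.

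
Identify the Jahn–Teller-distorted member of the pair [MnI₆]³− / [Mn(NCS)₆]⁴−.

[MnI₆]³−: Ligand charges: each iodide is −1. With an overall charge of −3 the manganese centre must be in the +3 oxidation state. Manganese is a group-7 element; Mn(III) is therefore d⁴. Iodide is a weak-field ligand for a first-row metal, so the complex is high-spin. The t₂g³e_g¹ (high-spin) configuration has an unevenly filled e_g set; the Jahn–Teller theorem predicts a tetragonal distortion (typically axial elongation) to lift the degeneracy.
[Mn(NCS)₆]⁴−: Summing ligand charges against the −4 overall charge gives an oxidation state of +2 for manganese. Manganese is a group-7 element; Mn(II) is therefore d⁵. Isothiocyanate is a weak-field ligand for a first-row metal, so the complex is high-spin. The d⁵ configuration leaves the e_g set evenly filled (or empty) — no strong Jahn–Teller driving force.

[MnI₆]³−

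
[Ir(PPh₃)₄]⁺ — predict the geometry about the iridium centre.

square planar

Ligand charges: triphenylphosphine is neutral. With an overall charge of +1 the iridium centre must be in the +1 oxidation state.
Ir sits in group 9, so the d-electron count is 9 − 1 = 8.
With 4 monodentate ligands the coordination number is 4.
A 5d d⁸ ion has a large crystal-field splitting; square planar leaves the high-energy d_{x²−y²} orbital empty and maximises CFSE.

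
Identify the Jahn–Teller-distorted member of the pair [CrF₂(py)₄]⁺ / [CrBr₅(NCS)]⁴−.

[CrBr₅(NCS)]⁴−

[CrF₂(py)₄]⁺: Each fluoride is −1; pyridine is neutral; balancing the +1 overall charge requires Cr(III). Group 6 minus oxidation state 3 gives a d³ configuration. The d³ configuration leaves the e_g set evenly filled (or empty) — no strong Jahn–Teller driving force.
[CrBr₅(NCS)]⁴−: Ligand charges: each bromide is −1; each isothiocyanate is −1. With an overall charge of −4 the chromium centre must be in the +2 oxidation state. Group 6 minus oxidation state 2 gives a d⁴ configuration. Bromide and isothiocyanate are weak-field ligands for a first-row metal, so the complex is high-spin. The t₂g³e_g¹ (high-spin) configuration has an unevenly filled e_g set; the Jahn–Teller theorem predicts a tetragonal distortion (typically axial elongation) to lift the degeneracy.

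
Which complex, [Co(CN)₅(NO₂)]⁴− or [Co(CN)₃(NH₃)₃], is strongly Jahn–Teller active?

[Co(CN)₅(NO₂)]⁴−

[Co(CN)₅(NO₂)]⁴−: Each cyanide is −1; each nitro (N-bound nitrite) is −1; balancing the −4 overall charge requires Co(II). Cobalt is a group-9 element; Co(II) is therefore d⁷. Cyanide and nitro (N-bound nitrite) are strong-field ligands (high in the spectrochemical series) for a first-row metal, so the complex is low-spin. The t₂g⁶e_g¹ (low-spin) configuration has an unevenly filled e_g set; the Jahn–Teller theorem predicts a tetragonal distortion (typically axial elongation) to lift the degeneracy.
[Co(CN)₃(NH₃)₃]: Each cyanide is −1; ammonia is neutral; balancing the 0 overall charge requires Co(III). Co sits in group 9, so the d-electron count is 9 − 3 = 6. Co(III) has an exceptionally large octahedral splitting and is low-spin with essentially every ligand except fluoride. The d⁶ configuration leaves the e_g set evenly filled (or empty) — no strong Jahn–Teller driving force.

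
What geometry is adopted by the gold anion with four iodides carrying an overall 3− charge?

Ligand charges: each iodide is −1. With an overall charge of −3 the gold centre must be in the +1 oxidation state.
Group 11 minus oxidation state 1 gives a d¹⁰ configuration.
With 4 monodentate ligands the coordination number is 4.
A d¹⁰ ion has no crystal-field stabilisation preference between square planar and tetrahedral, so four ligands adopt the sterically favoured tetrahedral geometry.

tetrahedral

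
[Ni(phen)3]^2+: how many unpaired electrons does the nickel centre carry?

Summing ligand charges against the +2 overall charge gives an oxidation state of +2 for nickel.
Group 10 minus oxidation state 2 gives a d⁸ configuration.
Counting donor atoms: 3×1,10-phenanthroline (bidentate) → 6 donors. Coordination number = 6.
In an octahedral field the d⁸ configuration is t₂g⁶e_g² (only one arrangement possible), giving 2 unpaired electrons.

2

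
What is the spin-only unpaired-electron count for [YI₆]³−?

0

Ligand charges: each iodide is −1. With an overall charge of −3 the yttrium centre must be in the +3 oxidation state.
Group 3 minus oxidation state 3 gives a d⁰ configuration.
In an octahedral field the d⁰ configuration is t₂g⁰e_g⁰, giving 0 unpaired electrons.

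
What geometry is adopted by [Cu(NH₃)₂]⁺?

Ammonia is neutral; balancing the +1 overall charge requires Cu(I).
Group 11 minus oxidation state 1 gives a d¹⁰ configuration.
Coordination number: 2.
A d¹⁰ ion with only two ligands adopts a linear arrangement (sp hybridisation; no CFSE preference).

linear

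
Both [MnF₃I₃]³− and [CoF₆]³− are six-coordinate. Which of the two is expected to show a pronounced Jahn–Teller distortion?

[MnF₃I₃]³−

[MnF₃I₃]³−: Ligand charges: each fluoride is −1; each iodide is −1. With an overall charge of −3 the manganese centre must be in the +3 oxidation state. Group 7 minus oxidation state 3 gives a d⁴ configuration. Fluoride and iodide are weak-field ligands for a first-row metal, so the complex is high-spin. The t₂g³e_g¹ (high-spin) configuration has an unevenly filled e_g set; the Jahn–Teller theorem predicts a tetragonal distortion (typically axial elongation) to lift the degeneracy.
[CoF₆]³−: Each fluoride is −1; balancing the −3 overall charge requires Co(III). Cobalt is a group-9 element; Co(III) is therefore d⁶. Fluoride is the one ligand weak enough to leave Co(III) high-spin — [CoF₆]³⁻ is the classic exception. The d⁶ configuration leaves the e_g set evenly filled (or empty) — no strong Jahn–Teller driving force.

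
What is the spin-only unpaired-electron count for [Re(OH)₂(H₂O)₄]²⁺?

3 unpaired electrons

Summing ligand charges against the +2 overall charge gives an oxidation state of +4 for rhenium.
Group 7 minus oxidation state 4 gives a d³ configuration.
In an octahedral field the d³ configuration is t₂g³e_g⁰ (only one arrangement possible), giving 3 unpaired electrons.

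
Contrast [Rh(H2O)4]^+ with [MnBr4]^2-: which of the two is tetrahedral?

For [Rh(H2O)4]^+: Water is neutral; balancing the +1 overall charge requires Rh(I). Group 9 minus oxidation state 1 gives a d⁸ configuration. A 4d d⁸ ion has a large crystal-field splitting; square planar leaves the high-energy d_{x²−y²} orbital empty and maximises CFSE. → square planar.
For [MnBr4]^2-: Each bromide is −1; balancing the −2 overall charge requires Mn(II). Mn sits in group 7, so the d-electron count is 7 − 2 = 5. A high-spin d⁵ ion has zero CFSE in either geometry, so four ligands adopt the sterically favoured tetrahedral geometry. → tetrahedral.

[MnBr4]^2-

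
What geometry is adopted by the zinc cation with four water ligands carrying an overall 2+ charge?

tetrahedral

Water is neutral; balancing the +2 overall charge requires Zn(II).
Zinc is a group-12 element; Zn(II) is therefore d¹⁰.
Coordination number: 4.
A d¹⁰ ion has no crystal-field stabilisation preference between square planar and tetrahedral, so four ligands adopt the sterically favoured tetrahedral geometry.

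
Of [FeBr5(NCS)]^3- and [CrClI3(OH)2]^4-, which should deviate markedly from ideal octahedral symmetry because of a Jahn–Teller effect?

[CrClI3(OH)2]^4-

[FeBr5(NCS)]^3-: Ligand charges: each bromide is −1; each isothiocyanate is −1. With an overall charge of −3 the iron centre must be in the +3 oxidation state. Group 8 minus oxidation state 3 gives a d⁵ configuration. Bromide and isothiocyanate are weak-field ligands for a first-row metal, so the complex is high-spin. The d⁵ configuration leaves the e_g set evenly filled (or empty) — no strong Jahn–Teller driving force.
[CrClI3(OH)2]^4-: Ligand charges: each chloride is −1; each iodide is −1; each hydroxide is −1. With an overall charge of −4 the chromium centre must be in the +2 oxidation state. Group 6 minus oxidation state 2 gives a d⁴ configuration. Chloride, hydroxide, and iodide are weak-field ligands for a first-row metal, so the complex is high-spin. The t₂g³e_g¹ (high-spin) configuration has an unevenly filled e_g set; the Jahn–Teller theorem predicts a tetragonal distortion (typically axial elongation) to lift the degeneracy.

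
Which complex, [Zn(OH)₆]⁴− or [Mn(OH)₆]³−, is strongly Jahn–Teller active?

[Mn(OH)₆]³−

[Zn(OH)₆]⁴−: Summing ligand charges against the −4 overall charge gives an oxidation state of +2 for zinc. Group 12 minus oxidation state 2 gives a d¹⁰ configuration. The d¹⁰ configuration leaves the e_g set evenly filled (or empty) — no strong Jahn–Teller driving force.
[Mn(OH)₆]³−: Summing ligand charges against the −3 overall charge gives an oxidation state of +3 for manganese. Mn sits in group 7, so the d-electron count is 7 − 3 = 4. Hydroxide is a weak-field ligand for a first-row metal, so the complex is high-spin. The t₂g³e_g¹ (high-spin) configuration has an unevenly filled e_g set; the Jahn–Teller theorem predicts a tetragonal distortion (typically axial elongation) to lift the degeneracy.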